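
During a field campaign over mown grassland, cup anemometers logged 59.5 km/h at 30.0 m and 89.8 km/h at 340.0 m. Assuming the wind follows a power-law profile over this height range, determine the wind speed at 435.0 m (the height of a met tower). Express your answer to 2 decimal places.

First find α: α = ln(V₂/V₁)/ln(z₂/z₁) = ln(89.8/59.5)/ln(340.0/30.0) = 0.41161/2.42775 = 0.1695
Extrapolate from 340.0 m to 435.0 m: V₃ = 89.8 × (435.0/340.0)^0.1695 = 89.8 × 1.0427 = 93.6309 km/h

93.63 km/h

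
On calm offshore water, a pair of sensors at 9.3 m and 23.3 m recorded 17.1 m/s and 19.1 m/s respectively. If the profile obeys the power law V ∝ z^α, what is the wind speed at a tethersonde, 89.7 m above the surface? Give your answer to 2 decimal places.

22.47 m/s

First find α: α = ln(V₂/V₁)/ln(z₂/z₁) = ln(19.1/17.1)/ln(23.3/9.3) = 0.11061/0.91844 = 0.1204
Extrapolate from 23.3 m to 89.7 m: V₃ = 19.1 × (89.7/23.3)^0.1204 = 19.1 × 1.1763 = 22.4667 m/s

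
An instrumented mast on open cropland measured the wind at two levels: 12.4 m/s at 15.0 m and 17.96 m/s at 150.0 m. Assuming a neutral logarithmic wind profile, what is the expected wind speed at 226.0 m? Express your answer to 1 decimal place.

Log law: V ∝ ln(z/z₀). From the pair, with r = V₁/V₂ = 0.69042,
ln z₀ = (ln z₁ − r·ln z₂)/(1 − r) = (2.7081 − 0.69042×5.0106)/0.30958 = -2.4272 → z₀ = 0.08828 m
V₃ = V₁ · ln(z₃/z₀)/ln(z₁/z₀) = 12.4 × 7.8477/5.1353 = 18.9498 m/s

18.9 m/s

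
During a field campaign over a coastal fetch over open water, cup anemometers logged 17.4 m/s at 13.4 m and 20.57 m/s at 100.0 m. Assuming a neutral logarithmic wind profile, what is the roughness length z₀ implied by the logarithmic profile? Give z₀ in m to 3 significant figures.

z₀ ≈ 0.000217 m

Log law: V(z) ∝ ln(z/z₀). With r = V₁/V₂ = 17.4/20.57 = 0.84589,
r · ln(z₂/z₀) = ln(z₁/z₀) ⇒ ln z₀ = (ln z₁ − r·ln z₂)/(1 − r)
ln z₀ = (2.59525 − 0.84589×4.60517) / 0.15411 = -8.4371
z₀ = exp(-8.4371) = 0.0002167 m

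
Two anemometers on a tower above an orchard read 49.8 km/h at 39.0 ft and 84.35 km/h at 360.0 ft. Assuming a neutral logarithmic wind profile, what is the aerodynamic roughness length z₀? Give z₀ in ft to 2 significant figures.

Log law: V(z) ∝ ln(z/z₀). With r = V₁/V₂ = 49.8/84.35 = 0.59040,
r · ln(z₂/z₀) = ln(z₁/z₀) ⇒ ln z₀ = (ln z₁ − r·ln z₂)/(1 − r)
ln z₀ = (3.66356 − 0.59040×5.88610) / 0.40960 = 0.4600
z₀ = exp(0.4600) = 1.584 ft

z₀ ≈ 1.6 ft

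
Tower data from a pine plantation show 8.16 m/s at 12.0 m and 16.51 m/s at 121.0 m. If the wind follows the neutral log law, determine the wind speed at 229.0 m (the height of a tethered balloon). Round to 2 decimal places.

Log law: V ∝ ln(z/z₀). From the pair, with r = V₁/V₂ = 0.49425,
ln z₀ = (ln z₁ − r·ln z₂)/(1 − r) = (2.4849 − 0.49425×4.7958)/0.50575 = 0.2266 → z₀ = 1.254 m
V₃ = V₁ · ln(z₃/z₀)/ln(z₁/z₀) = 8.16 × 5.2071/2.2583 = 18.8151 m/s

18.82 m/s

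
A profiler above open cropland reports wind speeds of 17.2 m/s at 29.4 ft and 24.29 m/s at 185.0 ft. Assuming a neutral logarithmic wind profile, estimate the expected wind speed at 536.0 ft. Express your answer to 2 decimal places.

Log law: V ∝ ln(z/z₀). From the pair, with r = V₁/V₂ = 0.70811,
ln z₀ = (ln z₁ − r·ln z₂)/(1 − r) = (3.3810 − 0.70811×5.2204)/0.29189 = -1.0812 → z₀ = 0.3392 ft
V₃ = V₁ · ln(z₃/z₀)/ln(z₁/z₀) = 17.2 × 7.3653/4.4622 = 28.3904 m/s

28.39 m/s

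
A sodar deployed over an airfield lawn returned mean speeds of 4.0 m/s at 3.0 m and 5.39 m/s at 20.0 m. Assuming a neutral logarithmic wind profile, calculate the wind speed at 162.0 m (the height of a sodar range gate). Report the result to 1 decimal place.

6.9 m/s

Log law: V ∝ ln(z/z₀). From the pair, with r = V₁/V₂ = 0.74212,
ln z₀ = (ln z₁ − r·ln z₂)/(1 − r) = (1.0986 − 0.74212×2.9957)/0.25788 = -4.3607 → z₀ = 0.01277 m
V₃ = V₁ · ln(z₃/z₀)/ln(z₁/z₀) = 4.0 × 9.4483/5.4593 = 6.9227 m/s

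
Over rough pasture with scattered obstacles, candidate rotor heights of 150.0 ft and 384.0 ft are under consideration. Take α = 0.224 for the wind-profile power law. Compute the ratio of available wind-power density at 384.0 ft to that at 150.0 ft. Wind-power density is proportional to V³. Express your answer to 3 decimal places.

Speed ratio: V_B/V_A = (z_B/z_A)^α = (384.0/150.0)^0.224 = (2.5600)^0.224 = 1.23437
Power-density ratio: P_B/P_A = (V_B/V_A)³ = (1.23437)³ = 1.88078

1.881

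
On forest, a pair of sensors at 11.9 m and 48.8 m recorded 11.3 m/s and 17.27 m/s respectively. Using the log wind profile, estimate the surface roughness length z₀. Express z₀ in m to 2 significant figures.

Log law: V(z) ∝ ln(z/z₀). With r = V₁/V₂ = 11.3/17.27 = 0.65431,
r · ln(z₂/z₀) = ln(z₁/z₀) ⇒ ln z₀ = (ln z₁ − r·ln z₂)/(1 − r)
ln z₀ = (2.47654 − 0.65431×3.88773) / 0.34569 = -0.1946
z₀ = exp(-0.1946) = 0.8232 m

z₀ ≈ 0.82 m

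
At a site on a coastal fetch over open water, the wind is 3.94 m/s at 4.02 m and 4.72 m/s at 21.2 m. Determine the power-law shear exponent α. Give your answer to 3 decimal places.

Power law: V₂/V₁ = (z₂/z₁)^α ⇒ α = ln(V₂/V₁) / ln(z₂/z₁)
α = ln(4.72/3.94) / ln(21.2/4.02) = ln(1.1980) / ln(5.2736)
  = 0.18063 / 1.66272 = 0.10863

α ≈ 0.109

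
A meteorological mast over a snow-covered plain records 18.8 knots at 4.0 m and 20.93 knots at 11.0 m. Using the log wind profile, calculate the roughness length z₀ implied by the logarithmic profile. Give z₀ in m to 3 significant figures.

z₀ ≈ 0.000530 m

Log law: V(z) ∝ ln(z/z₀). With r = V₁/V₂ = 18.8/20.93 = 0.89823,
r · ln(z₂/z₀) = ln(z₁/z₀) ⇒ ln z₀ = (ln z₁ − r·ln z₂)/(1 − r)
ln z₀ = (1.38629 − 0.89823×2.39790) / 0.10177 = -7.5424
z₀ = exp(-7.5424) = 0.0005301 m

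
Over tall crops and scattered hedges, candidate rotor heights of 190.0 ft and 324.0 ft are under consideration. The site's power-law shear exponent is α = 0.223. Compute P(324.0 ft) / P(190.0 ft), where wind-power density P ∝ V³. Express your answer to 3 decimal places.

Speed ratio: V_B/V_A = (z_B/z_A)^α = (324.0/190.0)^0.223 = (1.7053)^0.223 = 1.12639
Power-density ratio: P_B/P_A = (V_B/V_A)³ = (1.12639)³ = 1.42912

1.429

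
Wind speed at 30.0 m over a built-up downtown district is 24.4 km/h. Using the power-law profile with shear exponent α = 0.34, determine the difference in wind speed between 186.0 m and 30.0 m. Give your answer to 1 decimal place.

21.0 km/h

Power law: V₂ = V₁ · (z₂/z₁)^α = 24.4 × (6.2000)^0.34 = 45.3736 km/h
ΔV = 45.3736 − 24.4 = 20.9736 km/h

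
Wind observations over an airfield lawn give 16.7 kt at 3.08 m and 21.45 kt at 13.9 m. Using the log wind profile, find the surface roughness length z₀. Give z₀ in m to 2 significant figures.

Log law: V(z) ∝ ln(z/z₀). With r = V₁/V₂ = 16.7/21.45 = 0.77855,
r · ln(z₂/z₀) = ln(z₁/z₀) ⇒ ln z₀ = (ln z₁ − r·ln z₂)/(1 − r)
ln z₀ = (1.12493 − 0.77855×2.63189) / 0.22145 = -4.1732
z₀ = exp(-4.1732) = 0.01540 m

z₀ ≈ 0.015 m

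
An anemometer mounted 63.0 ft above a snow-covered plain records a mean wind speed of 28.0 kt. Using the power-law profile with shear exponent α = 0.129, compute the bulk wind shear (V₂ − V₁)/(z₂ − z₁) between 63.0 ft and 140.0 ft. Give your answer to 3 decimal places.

0.039 kt/ft

Power law: V₂ = V₁ · (z₂/z₁)^α = 28.0 × (2.2222)^0.129 = 31.0380 kt
ΔV/Δz = (31.0380 − 28.0)/(140.0 − 63.0) = 3.0380/77.0000 = 0.03945 kt/ft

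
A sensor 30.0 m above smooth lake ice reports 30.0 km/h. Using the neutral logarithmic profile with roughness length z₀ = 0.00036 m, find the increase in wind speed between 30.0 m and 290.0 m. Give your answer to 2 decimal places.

6.01 km/h

Log law: V₂ = V₁ · ln(z₂/z₀)/ln(z₁/z₀) = 30.0 × 13.5993/11.3306 = 36.0068 km/h
ΔV = 36.0068 − 30.0 = 6.0068 km/h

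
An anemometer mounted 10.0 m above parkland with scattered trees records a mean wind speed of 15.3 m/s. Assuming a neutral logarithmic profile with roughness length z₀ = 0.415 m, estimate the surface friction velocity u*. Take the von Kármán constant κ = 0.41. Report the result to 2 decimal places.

Log law: V(z) = (u*/κ) · ln(z/z₀) ⇒ u* = κ · V / ln(z/z₀)
u* = 0.41 × 15.3 / ln(10.0/0.415) = 0.41 × 15.3 / 3.1821
   = 6.2730 / 3.1821 = 1.9714 m/s

u* ≈ 1.97 m/s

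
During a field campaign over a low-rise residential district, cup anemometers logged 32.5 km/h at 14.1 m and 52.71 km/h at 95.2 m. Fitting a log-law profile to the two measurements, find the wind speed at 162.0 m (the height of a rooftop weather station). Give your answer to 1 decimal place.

58.3 km/h

Log law: V ∝ ln(z/z₀). From the pair, with r = V₁/V₂ = 0.61658,
ln z₀ = (ln z₁ − r·ln z₂)/(1 − r) = (2.6462 − 0.61658×4.5560)/0.38342 = -0.4250 → z₀ = 0.6538 m
V₃ = V₁ · ln(z₃/z₀)/ln(z₁/z₀) = 32.5 × 5.5126/3.0712 = 58.3357 km/h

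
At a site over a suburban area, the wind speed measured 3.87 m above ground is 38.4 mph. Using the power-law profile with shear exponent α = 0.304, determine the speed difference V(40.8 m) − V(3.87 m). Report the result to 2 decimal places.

40.18 mph

Power law: V₂ = V₁ · (z₂/z₁)^α = 38.4 × (10.5426)^0.304 = 78.5792 mph
ΔV = 78.5792 − 38.4 = 40.1792 mph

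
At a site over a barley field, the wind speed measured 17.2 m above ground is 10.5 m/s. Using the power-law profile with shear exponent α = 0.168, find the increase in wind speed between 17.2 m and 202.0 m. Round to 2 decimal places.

5.38 m/s

Power law: V₂ = V₁ · (z₂/z₁)^α = 10.5 × (11.7442)^0.168 = 15.8825 m/s
ΔV = 15.8825 − 10.5 = 5.3825 m/s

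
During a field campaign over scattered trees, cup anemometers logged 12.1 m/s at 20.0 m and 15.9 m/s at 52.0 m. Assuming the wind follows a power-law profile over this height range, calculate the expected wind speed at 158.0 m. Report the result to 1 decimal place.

First find α: α = ln(V₂/V₁)/ln(z₂/z₁) = ln(15.9/12.1)/ln(52.0/20.0) = 0.27311/0.95551 = 0.2858
Extrapolate from 52.0 m to 158.0 m: V₃ = 15.9 × (158.0/52.0)^0.2858 = 15.9 × 1.3739 = 21.8451 m/s

21.8 m/s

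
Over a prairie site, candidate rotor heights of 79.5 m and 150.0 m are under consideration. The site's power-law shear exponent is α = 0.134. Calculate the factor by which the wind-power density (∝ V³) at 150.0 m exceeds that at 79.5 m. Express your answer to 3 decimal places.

1.291

Speed ratio: V_B/V_A = (z_B/z_A)^α = (150.0/79.5)^0.134 = (1.8868)^0.134 = 1.08880
Power-density ratio: P_B/P_A = (V_B/V_A)³ = (1.08880)³ = 1.29075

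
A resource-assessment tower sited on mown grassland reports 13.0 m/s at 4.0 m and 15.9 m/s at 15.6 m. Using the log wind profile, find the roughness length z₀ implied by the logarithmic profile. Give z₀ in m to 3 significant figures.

Log law: V(z) ∝ ln(z/z₀). With r = V₁/V₂ = 13.0/15.9 = 0.81761,
r · ln(z₂/z₀) = ln(z₁/z₀) ⇒ ln z₀ = (ln z₁ − r·ln z₂)/(1 − r)
ln z₀ = (1.38629 − 0.81761×2.74727) / 0.18239 = -4.7146
z₀ = exp(-4.7146) = 0.008963 m

z₀ ≈ 0.00896 m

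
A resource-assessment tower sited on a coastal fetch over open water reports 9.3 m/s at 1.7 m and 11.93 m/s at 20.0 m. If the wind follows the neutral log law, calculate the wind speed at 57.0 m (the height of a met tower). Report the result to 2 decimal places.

13.05 m/s

Log law: V ∝ ln(z/z₀). From the pair, with r = V₁/V₂ = 0.77955,
ln z₀ = (ln z₁ − r·ln z₂)/(1 − r) = (0.5306 − 0.77955×2.9957)/0.22045 = -8.1863 → z₀ = 0.0002784 m
V₃ = V₁ · ln(z₃/z₀)/ln(z₁/z₀) = 9.3 × 12.2293/8.7169 = 13.0474 m/s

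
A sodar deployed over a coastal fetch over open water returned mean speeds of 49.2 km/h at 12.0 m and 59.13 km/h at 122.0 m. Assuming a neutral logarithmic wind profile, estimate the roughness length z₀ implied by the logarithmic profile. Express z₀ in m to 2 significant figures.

z₀ ≈ 0.00012 m

Log law: V(z) ∝ ln(z/z₀). With r = V₁/V₂ = 49.2/59.13 = 0.83206,
r · ln(z₂/z₀) = ln(z₁/z₀) ⇒ ln z₀ = (ln z₁ − r·ln z₂)/(1 − r)
ln z₀ = (2.48491 − 0.83206×4.80402) / 0.16794 = -9.0056
z₀ = exp(-9.0056) = 0.0001227 m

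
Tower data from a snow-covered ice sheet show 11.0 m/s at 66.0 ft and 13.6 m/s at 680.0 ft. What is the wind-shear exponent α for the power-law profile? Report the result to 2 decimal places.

α ≈ 0.09

Power law: V₂/V₁ = (z₂/z₁)^α ⇒ α = ln(V₂/V₁) / ln(z₂/z₁)
α = ln(13.6/11.0) / ln(680.0/66.0) = ln(1.2364) / ln(10.3030)
  = 0.21217 / 2.33244 = 0.09097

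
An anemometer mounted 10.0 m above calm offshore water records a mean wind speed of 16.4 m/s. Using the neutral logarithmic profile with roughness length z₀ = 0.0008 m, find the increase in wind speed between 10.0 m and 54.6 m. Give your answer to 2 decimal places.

Log law: V₂ = V₁ · ln(z₂/z₀)/ln(z₁/z₀) = 16.4 × 11.1309/9.4335 = 19.3510 m/s
ΔV = 19.3510 − 16.4 = 2.9510 m/s

2.95 m/s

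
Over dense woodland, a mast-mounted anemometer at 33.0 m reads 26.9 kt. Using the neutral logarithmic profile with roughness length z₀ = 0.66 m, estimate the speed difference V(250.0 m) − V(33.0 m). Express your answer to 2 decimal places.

13.92 kt

Log law: V₂ = V₁ · ln(z₂/z₀)/ln(z₁/z₀) = 26.9 × 5.9370/3.9120 = 40.8241 kt
ΔV = 40.8241 − 26.9 = 13.9241 kt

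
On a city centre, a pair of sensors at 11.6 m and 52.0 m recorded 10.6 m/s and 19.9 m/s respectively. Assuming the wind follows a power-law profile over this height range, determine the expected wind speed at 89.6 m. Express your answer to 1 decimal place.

First find α: α = ln(V₂/V₁)/ln(z₂/z₁) = ln(19.9/10.6)/ln(52.0/11.6) = 0.62987/1.50024 = 0.4198
Extrapolate from 52.0 m to 89.6 m: V₃ = 19.9 × (89.6/52.0)^0.4198 = 19.9 × 1.2566 = 25.0071 m/s

25.0 m/s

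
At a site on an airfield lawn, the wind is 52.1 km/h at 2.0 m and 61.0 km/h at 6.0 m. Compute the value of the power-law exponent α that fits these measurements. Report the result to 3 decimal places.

Power law: V₂/V₁ = (z₂/z₁)^α ⇒ α = ln(V₂/V₁) / ln(z₂/z₁)
α = ln(61.0/52.1) / ln(6.0/2.0) = ln(1.1708) / ln(3.0000)
  = 0.15771 / 1.09861 = 0.14355

α ≈ 0.144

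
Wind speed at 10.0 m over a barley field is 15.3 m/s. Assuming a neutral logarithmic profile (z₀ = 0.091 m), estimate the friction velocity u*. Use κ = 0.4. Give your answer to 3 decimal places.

u* ≈ 1.302 m/s

Log law: V(z) = (u*/κ) · ln(z/z₀) ⇒ u* = κ · V / ln(z/z₀)
u* = 0.4 × 15.3 / ln(10.0/0.091) = 0.4 × 15.3 / 4.6995
   = 6.1200 / 4.6995 = 1.3023 m/s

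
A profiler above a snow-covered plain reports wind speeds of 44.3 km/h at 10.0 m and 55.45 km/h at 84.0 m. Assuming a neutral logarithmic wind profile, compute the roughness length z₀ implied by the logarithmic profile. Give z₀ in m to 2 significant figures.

z₀ ≈ 0.0021 m

Log law: V(z) ∝ ln(z/z₀). With r = V₁/V₂ = 44.3/55.45 = 0.79892,
r · ln(z₂/z₀) = ln(z₁/z₀) ⇒ ln z₀ = (ln z₁ − r·ln z₂)/(1 − r)
ln z₀ = (2.30259 − 0.79892×4.43082) / 0.20108 = -6.1531
z₀ = exp(-6.1531) = 0.002127 m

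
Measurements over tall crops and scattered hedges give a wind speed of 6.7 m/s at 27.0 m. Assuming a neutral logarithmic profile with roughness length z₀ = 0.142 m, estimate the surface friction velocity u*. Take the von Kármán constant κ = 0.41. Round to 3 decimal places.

Log law: V(z) = (u*/κ) · ln(z/z₀) ⇒ u* = κ · V / ln(z/z₀)
u* = 0.41 × 6.7 / ln(27.0/0.142) = 0.41 × 6.7 / 5.2478
   = 2.7470 / 5.2478 = 0.5235 m/s

u* ≈ 0.523 m/s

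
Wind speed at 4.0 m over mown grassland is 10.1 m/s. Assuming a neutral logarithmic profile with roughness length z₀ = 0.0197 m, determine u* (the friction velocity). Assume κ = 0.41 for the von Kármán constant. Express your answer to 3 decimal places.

u* ≈ 0.779 m/s

Log law: V(z) = (u*/κ) · ln(z/z₀) ⇒ u* = κ · V / ln(z/z₀)
u* = 0.41 × 10.1 / ln(4.0/0.0197) = 0.41 × 10.1 / 5.3134
   = 4.1410 / 5.3134 = 0.7793 m/s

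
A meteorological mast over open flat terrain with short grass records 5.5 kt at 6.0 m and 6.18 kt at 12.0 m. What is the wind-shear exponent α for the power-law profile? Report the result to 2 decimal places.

α ≈ 0.17

Power law: V₂/V₁ = (z₂/z₁)^α ⇒ α = ln(V₂/V₁) / ln(z₂/z₁)
α = ln(6.18/5.5) / ln(12.0/6.0) = ln(1.1236) / ln(2.0000)
  = 0.11657 / 0.69315 = 0.16818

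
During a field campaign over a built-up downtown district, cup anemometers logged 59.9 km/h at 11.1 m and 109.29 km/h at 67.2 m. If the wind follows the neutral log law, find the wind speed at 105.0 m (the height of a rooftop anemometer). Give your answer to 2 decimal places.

Log law: V ∝ ln(z/z₀). From the pair, with r = V₁/V₂ = 0.54808,
ln z₀ = (ln z₁ − r·ln z₂)/(1 − r) = (2.4069 − 0.54808×4.2077)/0.45192 = 0.2230 → z₀ = 1.250 m
V₃ = V₁ · ln(z₃/z₀)/ln(z₁/z₀) = 59.9 × 4.4309/2.1839 = 121.5307 km/h

121.53 km/h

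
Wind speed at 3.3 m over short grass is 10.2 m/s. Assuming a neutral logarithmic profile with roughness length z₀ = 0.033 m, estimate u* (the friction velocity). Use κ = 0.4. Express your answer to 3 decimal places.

Log law: V(z) = (u*/κ) · ln(z/z₀) ⇒ u* = κ · V / ln(z/z₀)
u* = 0.4 × 10.2 / ln(3.3/0.033) = 0.4 × 10.2 / 4.6052
   = 4.0800 / 4.6052 = 0.8860 m/s

u* ≈ 0.886 m/s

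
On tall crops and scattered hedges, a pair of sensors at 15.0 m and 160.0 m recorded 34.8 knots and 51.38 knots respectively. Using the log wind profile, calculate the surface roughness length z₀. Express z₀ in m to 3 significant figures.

z₀ ≈ 0.104 m

Log law: V(z) ∝ ln(z/z₀). With r = V₁/V₂ = 34.8/51.38 = 0.67731,
r · ln(z₂/z₀) = ln(z₁/z₀) ⇒ ln z₀ = (ln z₁ − r·ln z₂)/(1 − r)
ln z₀ = (2.70805 − 0.67731×5.07517) / 0.32269 = -2.2603
z₀ = exp(-2.2603) = 0.1043 m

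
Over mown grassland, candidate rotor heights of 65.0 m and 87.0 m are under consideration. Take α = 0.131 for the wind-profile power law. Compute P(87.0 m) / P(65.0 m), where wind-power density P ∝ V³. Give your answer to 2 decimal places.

Speed ratio: V_B/V_A = (z_B/z_A)^α = (87.0/65.0)^0.131 = (1.3385)^0.131 = 1.03893
Power-density ratio: P_B/P_A = (V_B/V_A)³ = (1.03893)³ = 1.12139

1.12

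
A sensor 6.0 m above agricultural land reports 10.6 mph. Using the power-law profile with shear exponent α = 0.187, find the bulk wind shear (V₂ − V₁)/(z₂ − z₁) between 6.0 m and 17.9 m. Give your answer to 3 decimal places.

Power law: V₂ = V₁ · (z₂/z₁)^α = 10.6 × (2.9833)^0.187 = 13.0039 mph
ΔV/Δz = (13.0039 − 10.6)/(17.9 − 6.0) = 2.4039/11.9000 = 0.20201 mph/m

0.202 mph/m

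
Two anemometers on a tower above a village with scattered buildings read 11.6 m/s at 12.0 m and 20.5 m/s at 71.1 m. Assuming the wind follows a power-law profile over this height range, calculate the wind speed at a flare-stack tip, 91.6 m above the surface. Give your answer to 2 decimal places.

First find α: α = ln(V₂/V₁)/ln(z₂/z₁) = ln(20.5/11.6)/ln(71.1/12.0) = 0.56942/1.77918 = 0.3200
Extrapolate from 71.1 m to 91.6 m: V₃ = 20.5 × (91.6/71.1)^0.3200 = 20.5 × 1.0845 = 22.2314 m/s

22.23 m/s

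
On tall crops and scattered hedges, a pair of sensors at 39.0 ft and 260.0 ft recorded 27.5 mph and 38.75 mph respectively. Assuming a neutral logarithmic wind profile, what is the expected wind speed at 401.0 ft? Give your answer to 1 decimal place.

Log law: V ∝ ln(z/z₀). From the pair, with r = V₁/V₂ = 0.70968,
ln z₀ = (ln z₁ − r·ln z₂)/(1 − r) = (3.6636 − 0.70968×5.5607)/0.29032 = -0.9738 → z₀ = 0.3776 ft
V₃ = V₁ · ln(z₃/z₀)/ln(z₁/z₀) = 27.5 × 6.9678/4.6374 = 41.3194 mph

41.3 mph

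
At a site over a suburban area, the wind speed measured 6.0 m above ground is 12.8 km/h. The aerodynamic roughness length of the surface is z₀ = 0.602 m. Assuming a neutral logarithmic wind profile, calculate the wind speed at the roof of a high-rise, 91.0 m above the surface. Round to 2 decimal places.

27.94 km/h

Log law: V(z) ∝ ln(z/z₀), so V₂/V₁ = ln(z₂/z₀) / ln(z₁/z₀).
ln(91.0/0.602) = 5.0184, ln(6.0/0.602) = 2.2993
V₂ = 12.8 × 5.0184/2.2993 = 12.8 × 2.1826 = 27.9373 km/h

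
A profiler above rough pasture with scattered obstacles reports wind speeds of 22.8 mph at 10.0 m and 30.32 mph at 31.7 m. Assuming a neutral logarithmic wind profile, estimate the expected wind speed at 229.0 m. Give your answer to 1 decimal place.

43.2 mph

Log law: V ∝ ln(z/z₀). From the pair, with r = V₁/V₂ = 0.75198,
ln z₀ = (ln z₁ − r·ln z₂)/(1 − r) = (2.3026 − 0.75198×3.4563)/0.24802 = -1.1954 → z₀ = 0.3026 m
V₃ = V₁ · ln(z₃/z₀)/ln(z₁/z₀) = 22.8 × 6.6292/3.4980 = 43.2087 mph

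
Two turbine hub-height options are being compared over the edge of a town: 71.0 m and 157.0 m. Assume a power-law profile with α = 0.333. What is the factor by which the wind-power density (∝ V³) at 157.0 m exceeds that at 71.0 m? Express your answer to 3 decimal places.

2.210

Speed ratio: V_B/V_A = (z_B/z_A)^α = (157.0/71.0)^0.333 = (2.2113)^0.333 = 1.30246
Power-density ratio: P_B/P_A = (V_B/V_A)³ = (1.30246)³ = 2.20951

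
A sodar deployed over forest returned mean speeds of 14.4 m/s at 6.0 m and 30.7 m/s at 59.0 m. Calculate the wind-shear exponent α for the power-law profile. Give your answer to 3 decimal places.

Power law: V₂/V₁ = (z₂/z₁)^α ⇒ α = ln(V₂/V₁) / ln(z₂/z₁)
α = ln(30.7/14.4) / ln(59.0/6.0) = ln(2.1319) / ln(9.8333)
  = 0.75703 / 2.28578 = 0.33119

α ≈ 0.331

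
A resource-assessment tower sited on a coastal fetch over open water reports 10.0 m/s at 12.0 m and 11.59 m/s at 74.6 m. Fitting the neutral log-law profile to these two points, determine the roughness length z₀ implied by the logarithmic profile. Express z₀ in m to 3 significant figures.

Log law: V(z) ∝ ln(z/z₀). With r = V₁/V₂ = 10.0/11.59 = 0.86281,
r · ln(z₂/z₀) = ln(z₁/z₀) ⇒ ln z₀ = (ln z₁ − r·ln z₂)/(1 − r)
ln z₀ = (2.48491 − 0.86281×4.31214) / 0.13719 = -9.0071
z₀ = exp(-9.0071) = 0.0001225 m

z₀ ≈ 0.000123 m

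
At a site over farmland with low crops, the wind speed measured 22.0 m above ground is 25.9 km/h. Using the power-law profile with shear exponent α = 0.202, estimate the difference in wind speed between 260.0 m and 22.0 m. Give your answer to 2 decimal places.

Power law: V₂ = V₁ · (z₂/z₁)^α = 25.9 × (11.8182)^0.202 = 42.6535 km/h
ΔV = 42.6535 − 25.9 = 16.7535 km/h

16.75 km/h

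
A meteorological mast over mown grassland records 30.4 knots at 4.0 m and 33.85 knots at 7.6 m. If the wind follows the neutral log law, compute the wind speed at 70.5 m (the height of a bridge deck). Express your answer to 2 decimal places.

45.82 knots

Log law: V ∝ ln(z/z₀). From the pair, with r = V₁/V₂ = 0.89808,
ln z₀ = (ln z₁ − r·ln z₂)/(1 − r) = (1.3863 − 0.89808×2.0281)/0.10192 = -4.2695 → z₀ = 0.01399 m
V₃ = V₁ · ln(z₃/z₀)/ln(z₁/z₀) = 30.4 × 8.5251/5.6558 = 45.8227 knots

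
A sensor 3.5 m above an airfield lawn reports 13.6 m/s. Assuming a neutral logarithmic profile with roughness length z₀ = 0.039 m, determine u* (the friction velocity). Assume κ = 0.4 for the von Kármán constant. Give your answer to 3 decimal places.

Log law: V(z) = (u*/κ) · ln(z/z₀) ⇒ u* = κ · V / ln(z/z₀)
u* = 0.4 × 13.6 / ln(3.5/0.039) = 0.4 × 13.6 / 4.4970
   = 5.4400 / 4.4970 = 1.2097 m/s

u* ≈ 1.210 m/s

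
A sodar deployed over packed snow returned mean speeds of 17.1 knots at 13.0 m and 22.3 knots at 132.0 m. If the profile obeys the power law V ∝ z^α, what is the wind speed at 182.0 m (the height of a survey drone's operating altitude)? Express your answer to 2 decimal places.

First find α: α = ln(V₂/V₁)/ln(z₂/z₁) = ln(22.3/17.1)/ln(132.0/13.0) = 0.26551/2.31785 = 0.1145
Extrapolate from 132.0 m to 182.0 m: V₃ = 22.3 × (182.0/132.0)^0.1145 = 22.3 × 1.0375 = 23.1358 knots

23.14 knots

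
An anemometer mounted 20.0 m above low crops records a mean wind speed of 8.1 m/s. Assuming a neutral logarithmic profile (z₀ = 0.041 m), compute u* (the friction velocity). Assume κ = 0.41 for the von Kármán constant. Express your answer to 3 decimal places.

Log law: V(z) = (u*/κ) · ln(z/z₀) ⇒ u* = κ · V / ln(z/z₀)
u* = 0.41 × 8.1 / ln(20.0/0.041) = 0.41 × 8.1 / 6.1899
   = 3.3210 / 6.1899 = 0.5365 m/s

u* ≈ 0.537 m/s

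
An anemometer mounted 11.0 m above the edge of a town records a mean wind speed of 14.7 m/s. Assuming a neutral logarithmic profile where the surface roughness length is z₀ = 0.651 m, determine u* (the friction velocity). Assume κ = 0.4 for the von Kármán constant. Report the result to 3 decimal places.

u* ≈ 2.080 m/s

Log law: V(z) = (u*/κ) · ln(z/z₀) ⇒ u* = κ · V / ln(z/z₀)
u* = 0.4 × 14.7 / ln(11.0/0.651) = 0.4 × 14.7 / 2.8271
   = 5.8800 / 2.8271 = 2.0798 m/s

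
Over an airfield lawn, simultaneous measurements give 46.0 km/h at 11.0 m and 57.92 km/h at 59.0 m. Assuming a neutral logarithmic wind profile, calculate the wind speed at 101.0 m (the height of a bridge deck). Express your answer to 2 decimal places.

Log law: V ∝ ln(z/z₀). From the pair, with r = V₁/V₂ = 0.79420,
ln z₀ = (ln z₁ − r·ln z₂)/(1 − r) = (2.3979 − 0.79420×4.0775)/0.20580 = -4.0839 → z₀ = 0.01684 m
V₃ = V₁ · ln(z₃/z₀)/ln(z₁/z₀) = 46.0 × 8.6991/6.4818 = 61.7351 km/h

61.74 km/h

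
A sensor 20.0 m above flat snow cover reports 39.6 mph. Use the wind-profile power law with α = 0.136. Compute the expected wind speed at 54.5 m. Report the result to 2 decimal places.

Power-law profile: V₂ = V₁ · (z₂/z₁)^α
V₂ = 39.6 × (54.5/20.0)^0.136 = 39.6 × (2.7250)^0.136
    = 39.6 × 1.1461 = 45.3842 mph

45.38 mph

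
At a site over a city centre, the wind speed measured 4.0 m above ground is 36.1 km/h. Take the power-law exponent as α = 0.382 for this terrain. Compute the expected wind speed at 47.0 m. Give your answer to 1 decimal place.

Power-law profile: V₂ = V₁ · (z₂/z₁)^α
V₂ = 36.1 × (47.0/4.0)^0.382 = 36.1 × (11.7500)^0.382
    = 36.1 × 2.5630 = 92.5255 km/h

92.5 km/h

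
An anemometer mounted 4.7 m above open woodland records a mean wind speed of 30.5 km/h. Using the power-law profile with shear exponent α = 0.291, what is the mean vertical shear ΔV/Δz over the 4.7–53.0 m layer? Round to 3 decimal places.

Power law: V₂ = V₁ · (z₂/z₁)^α = 30.5 × (11.2766)^0.291 = 61.7282 km/h
ΔV/Δz = (61.7282 − 30.5)/(53.0 − 4.7) = 31.2282/48.3000 = 0.64655 km/h/m

0.647 km/h/m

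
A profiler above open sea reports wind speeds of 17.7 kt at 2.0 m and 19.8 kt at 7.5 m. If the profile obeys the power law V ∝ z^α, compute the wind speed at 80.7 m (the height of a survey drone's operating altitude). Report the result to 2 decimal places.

24.22 kt

First find α: α = ln(V₂/V₁)/ln(z₂/z₁) = ln(19.8/17.7)/ln(7.5/2.0) = 0.11212/1.32176 = 0.0848
Extrapolate from 7.5 m to 80.7 m: V₃ = 19.8 × (80.7/7.5)^0.0848 = 19.8 × 1.2233 = 24.2208 kt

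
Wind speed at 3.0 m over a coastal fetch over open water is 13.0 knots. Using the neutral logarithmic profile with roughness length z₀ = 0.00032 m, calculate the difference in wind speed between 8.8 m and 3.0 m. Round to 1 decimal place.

Log law: V₂ = V₁ · ln(z₂/z₀)/ln(z₁/z₀) = 13.0 × 10.2219/9.1458 = 14.5296 knots
ΔV = 14.5296 − 13.0 = 1.5296 knots

1.5 knots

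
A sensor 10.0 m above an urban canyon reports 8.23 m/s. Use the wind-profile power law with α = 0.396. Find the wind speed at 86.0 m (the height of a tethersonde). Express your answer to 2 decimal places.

19.30 m/s

Power-law profile: V₂ = V₁ · (z₂/z₁)^α
V₂ = 8.23 × (86.0/10.0)^0.396 = 8.23 × (8.6000)^0.396
    = 8.23 × 2.3446 = 19.2957 m/s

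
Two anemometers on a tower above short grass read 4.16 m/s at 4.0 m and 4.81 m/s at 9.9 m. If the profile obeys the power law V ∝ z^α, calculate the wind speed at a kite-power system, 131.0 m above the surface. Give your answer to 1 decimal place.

7.3 m/s

First find α: α = ln(V₂/V₁)/ln(z₂/z₁) = ln(4.81/4.16)/ln(9.9/4.0) = 0.14518/0.90624 = 0.1602
Extrapolate from 9.9 m to 131.0 m: V₃ = 4.81 × (131.0/9.9)^0.1602 = 4.81 × 1.5125 = 7.2750 m/s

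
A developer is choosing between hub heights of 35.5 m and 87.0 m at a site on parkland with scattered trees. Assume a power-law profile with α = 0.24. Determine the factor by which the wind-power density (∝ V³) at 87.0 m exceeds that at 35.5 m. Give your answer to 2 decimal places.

Speed ratio: V_B/V_A = (z_B/z_A)^α = (87.0/35.5)^0.24 = (2.4507)^0.24 = 1.24002
Power-density ratio: P_B/P_A = (V_B/V_A)³ = (1.24002)³ = 1.90673

1.91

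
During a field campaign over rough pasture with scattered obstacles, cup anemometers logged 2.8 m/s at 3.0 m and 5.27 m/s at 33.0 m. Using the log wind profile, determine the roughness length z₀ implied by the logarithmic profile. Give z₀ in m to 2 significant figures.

z₀ ≈ 0.20 m

Log law: V(z) ∝ ln(z/z₀). With r = V₁/V₂ = 2.8/5.27 = 0.53131,
r · ln(z₂/z₀) = ln(z₁/z₀) ⇒ ln z₀ = (ln z₁ − r·ln z₂)/(1 − r)
ln z₀ = (1.09861 − 0.53131×3.49651) / 0.46869 = -1.6196
z₀ = exp(-1.6196) = 0.1980 m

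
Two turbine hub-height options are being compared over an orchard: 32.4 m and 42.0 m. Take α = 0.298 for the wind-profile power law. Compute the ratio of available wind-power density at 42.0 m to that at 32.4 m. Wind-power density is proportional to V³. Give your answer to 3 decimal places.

1.261

Speed ratio: V_B/V_A = (z_B/z_A)^α = (42.0/32.4)^0.298 = (1.2963)^0.298 = 1.08040
Power-density ratio: P_B/P_A = (V_B/V_A)³ = (1.08040)³ = 1.26112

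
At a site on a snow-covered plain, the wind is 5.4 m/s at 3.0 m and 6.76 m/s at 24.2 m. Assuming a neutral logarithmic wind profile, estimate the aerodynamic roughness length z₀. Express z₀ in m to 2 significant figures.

Log law: V(z) ∝ ln(z/z₀). With r = V₁/V₂ = 5.4/6.76 = 0.79882,
r · ln(z₂/z₀) = ln(z₁/z₀) ⇒ ln z₀ = (ln z₁ − r·ln z₂)/(1 − r)
ln z₀ = (1.09861 − 0.79882×3.18635) / 0.20118 = -7.1909
z₀ = exp(-7.1909) = 0.0007534 m

z₀ ≈ 0.00075 m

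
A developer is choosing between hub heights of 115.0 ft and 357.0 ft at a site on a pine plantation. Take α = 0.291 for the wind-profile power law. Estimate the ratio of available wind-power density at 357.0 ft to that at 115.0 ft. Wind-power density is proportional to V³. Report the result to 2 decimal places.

2.69

Speed ratio: V_B/V_A = (z_B/z_A)^α = (357.0/115.0)^0.291 = (3.1043)^0.291 = 1.39048
Power-density ratio: P_B/P_A = (V_B/V_A)³ = (1.39048)³ = 2.68838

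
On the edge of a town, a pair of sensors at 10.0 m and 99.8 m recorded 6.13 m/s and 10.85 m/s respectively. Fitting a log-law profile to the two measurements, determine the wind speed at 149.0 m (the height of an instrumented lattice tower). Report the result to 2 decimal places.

11.67 m/s

Log law: V ∝ ln(z/z₀). From the pair, with r = V₁/V₂ = 0.56498,
ln z₀ = (ln z₁ − r·ln z₂)/(1 − r) = (2.3026 − 0.56498×4.6032)/0.43502 = -0.6852 → z₀ = 0.5040 m
V₃ = V₁ · ln(z₃/z₀)/ln(z₁/z₀) = 6.13 × 5.6892/2.9878 = 11.6723 m/s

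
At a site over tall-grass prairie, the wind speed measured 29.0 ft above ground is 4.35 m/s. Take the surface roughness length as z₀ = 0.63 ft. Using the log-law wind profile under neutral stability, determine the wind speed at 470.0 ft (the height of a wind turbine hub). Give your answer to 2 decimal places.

Log law: V(z) ∝ ln(z/z₀), so V₂/V₁ = ln(z₂/z₀) / ln(z₁/z₀).
ln(470.0/0.63) = 6.6148, ln(29.0/0.63) = 3.8293
V₂ = 4.35 × 6.6148/3.8293 = 4.35 × 1.7274 = 7.5142 m/s

7.51 m/s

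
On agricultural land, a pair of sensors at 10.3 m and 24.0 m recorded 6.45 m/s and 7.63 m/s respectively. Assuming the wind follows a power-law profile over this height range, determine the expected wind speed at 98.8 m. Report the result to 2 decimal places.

First find α: α = ln(V₂/V₁)/ln(z₂/z₁) = ln(7.63/6.45)/ln(24.0/10.3) = 0.16801/0.84591 = 0.1986
Extrapolate from 24.0 m to 98.8 m: V₃ = 7.63 × (98.8/24.0)^0.1986 = 7.63 × 1.3245 = 10.1060 m/s

10.11 m/s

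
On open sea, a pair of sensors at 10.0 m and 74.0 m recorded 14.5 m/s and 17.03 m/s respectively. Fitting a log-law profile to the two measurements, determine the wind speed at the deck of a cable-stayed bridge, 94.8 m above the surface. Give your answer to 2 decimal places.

17.34 m/s

Log law: V ∝ ln(z/z₀). From the pair, with r = V₁/V₂ = 0.85144,
ln z₀ = (ln z₁ − r·ln z₂)/(1 − r) = (2.3026 − 0.85144×4.3041)/0.14856 = -9.1683 → z₀ = 0.0001043 m
V₃ = V₁ · ln(z₃/z₀)/ln(z₁/z₀) = 14.5 × 13.7201/11.4709 = 17.3431 m/s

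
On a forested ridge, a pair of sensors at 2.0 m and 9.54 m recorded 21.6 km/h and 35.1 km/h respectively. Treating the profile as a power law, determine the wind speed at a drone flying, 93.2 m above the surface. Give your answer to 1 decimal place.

71.3 km/h

First find α: α = ln(V₂/V₁)/ln(z₂/z₁) = ln(35.1/21.6)/ln(9.54/2.0) = 0.48551/1.56235 = 0.3108
Extrapolate from 9.54 m to 93.2 m: V₃ = 35.1 × (93.2/9.54)^0.3108 = 35.1 × 2.0305 = 71.2712 km/h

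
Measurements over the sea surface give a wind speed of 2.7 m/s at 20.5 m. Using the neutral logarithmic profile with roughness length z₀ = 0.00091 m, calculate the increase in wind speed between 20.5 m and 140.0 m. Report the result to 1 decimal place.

Log law: V₂ = V₁ · ln(z₂/z₀)/ln(z₁/z₀) = 2.7 × 11.9437/10.0225 = 3.2176 m/s
ΔV = 3.2176 − 2.7 = 0.5176 m/s

0.5 m/s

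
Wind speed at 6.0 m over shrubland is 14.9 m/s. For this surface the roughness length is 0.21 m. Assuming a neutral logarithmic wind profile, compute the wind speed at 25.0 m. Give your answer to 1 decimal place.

Log law: V(z) ∝ ln(z/z₀), so V₂/V₁ = ln(z₂/z₀) / ln(z₁/z₀).
ln(25.0/0.21) = 4.7795, ln(6.0/0.21) = 3.3524
V₂ = 14.9 × 4.7795/3.3524 = 14.9 × 1.4257 = 21.2429 m/s

21.2 m/s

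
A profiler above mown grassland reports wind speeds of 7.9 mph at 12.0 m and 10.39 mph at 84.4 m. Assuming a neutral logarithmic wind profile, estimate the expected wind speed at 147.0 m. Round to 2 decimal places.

Log law: V ∝ ln(z/z₀). From the pair, with r = V₁/V₂ = 0.76035,
ln z₀ = (ln z₁ − r·ln z₂)/(1 − r) = (2.4849 − 0.76035×4.4356)/0.23965 = -3.7039 → z₀ = 0.02463 m
V₃ = V₁ · ln(z₃/z₀)/ln(z₁/z₀) = 7.9 × 8.6944/6.1888 = 11.0983 mph

11.10 mph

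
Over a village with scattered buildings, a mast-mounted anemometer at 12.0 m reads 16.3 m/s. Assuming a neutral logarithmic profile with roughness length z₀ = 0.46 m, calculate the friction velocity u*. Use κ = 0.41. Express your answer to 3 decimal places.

Log law: V(z) = (u*/κ) · ln(z/z₀) ⇒ u* = κ · V / ln(z/z₀)
u* = 0.41 × 16.3 / ln(12.0/0.46) = 0.41 × 16.3 / 3.2614
   = 6.6830 / 3.2614 = 2.0491 m/s

u* ≈ 2.049 m/s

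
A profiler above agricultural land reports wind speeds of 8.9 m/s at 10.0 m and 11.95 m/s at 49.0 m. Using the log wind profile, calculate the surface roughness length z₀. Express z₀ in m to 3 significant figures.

Log law: V(z) ∝ ln(z/z₀). With r = V₁/V₂ = 8.9/11.95 = 0.74477,
r · ln(z₂/z₀) = ln(z₁/z₀) ⇒ ln z₀ = (ln z₁ − r·ln z₂)/(1 − r)
ln z₀ = (2.30259 − 0.74477×3.89182) / 0.25523 = -2.3349
z₀ = exp(-2.3349) = 0.09682 m

z₀ ≈ 0.0968 m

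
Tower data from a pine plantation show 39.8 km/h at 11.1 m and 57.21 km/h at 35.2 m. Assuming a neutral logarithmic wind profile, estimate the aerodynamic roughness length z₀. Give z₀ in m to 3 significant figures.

Log law: V(z) ∝ ln(z/z₀). With r = V₁/V₂ = 39.8/57.21 = 0.69568,
r · ln(z₂/z₀) = ln(z₁/z₀) ⇒ ln z₀ = (ln z₁ − r·ln z₂)/(1 − r)
ln z₀ = (2.40695 − 0.69568×3.56105) / 0.30432 = -0.2314
z₀ = exp(-0.2314) = 0.7934 m

z₀ ≈ 0.793 m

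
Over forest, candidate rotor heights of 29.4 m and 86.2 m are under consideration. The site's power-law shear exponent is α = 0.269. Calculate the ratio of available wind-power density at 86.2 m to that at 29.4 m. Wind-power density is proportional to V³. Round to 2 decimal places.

2.38

Speed ratio: V_B/V_A = (z_B/z_A)^α = (86.2/29.4)^0.269 = (2.9320)^0.269 = 1.33557
Power-density ratio: P_B/P_A = (V_B/V_A)³ = (1.33557)³ = 2.38231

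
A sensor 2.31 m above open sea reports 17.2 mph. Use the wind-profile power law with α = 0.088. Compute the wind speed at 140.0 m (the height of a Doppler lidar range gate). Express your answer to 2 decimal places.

24.68 mph

Power-law profile: V₂ = V₁ · (z₂/z₁)^α
V₂ = 17.2 × (140.0/2.31)^0.088 = 17.2 × (60.6061)^0.088
    = 17.2 × 1.4350 = 24.6825 mph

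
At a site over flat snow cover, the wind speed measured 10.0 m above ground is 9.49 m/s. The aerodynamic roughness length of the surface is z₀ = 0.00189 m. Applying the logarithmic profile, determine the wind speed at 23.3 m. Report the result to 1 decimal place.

Log law: V(z) ∝ ln(z/z₀), so V₂/V₁ = ln(z₂/z₀) / ln(z₁/z₀).
ln(23.3/0.00189) = 9.4196, ln(10.0/0.00189) = 8.5738
V₂ = 9.49 × 9.4196/8.5738 = 9.49 × 1.0987 = 10.4263 m/s

10.4 m/s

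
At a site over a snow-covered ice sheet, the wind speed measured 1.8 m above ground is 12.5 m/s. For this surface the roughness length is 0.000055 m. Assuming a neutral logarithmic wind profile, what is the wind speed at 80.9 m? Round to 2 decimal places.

Log law: V(z) ∝ ln(z/z₀), so V₂/V₁ = ln(z₂/z₀) / ln(z₁/z₀).
ln(80.9/0.000055) = 14.2014, ln(1.8/0.000055) = 10.3960
V₂ = 12.5 × 14.2014/10.3960 = 12.5 × 1.3660 = 17.0756 m/s

17.08 m/s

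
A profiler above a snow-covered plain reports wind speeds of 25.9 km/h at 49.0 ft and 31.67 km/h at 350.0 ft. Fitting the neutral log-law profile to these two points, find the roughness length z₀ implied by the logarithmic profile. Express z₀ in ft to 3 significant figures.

Log law: V(z) ∝ ln(z/z₀). With r = V₁/V₂ = 25.9/31.67 = 0.81781,
r · ln(z₂/z₀) = ln(z₁/z₀) ⇒ ln z₀ = (ln z₁ − r·ln z₂)/(1 − r)
ln z₀ = (3.89182 − 0.81781×5.85793) / 0.18219 = -4.9335
z₀ = exp(-4.9335) = 0.007201 ft

z₀ ≈ 0.00720 ft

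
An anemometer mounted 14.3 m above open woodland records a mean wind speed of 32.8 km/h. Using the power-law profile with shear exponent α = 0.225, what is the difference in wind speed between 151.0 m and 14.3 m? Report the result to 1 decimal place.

Power law: V₂ = V₁ · (z₂/z₁)^α = 32.8 × (10.5594)^0.225 = 55.7433 km/h
ΔV = 55.7433 − 32.8 = 22.9433 km/h

22.9 km/h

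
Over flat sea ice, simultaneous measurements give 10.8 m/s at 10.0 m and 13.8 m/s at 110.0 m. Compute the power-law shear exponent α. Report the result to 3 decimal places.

α ≈ 0.102

Power law: V₂/V₁ = (z₂/z₁)^α ⇒ α = ln(V₂/V₁) / ln(z₂/z₁)
α = ln(13.8/10.8) / ln(110.0/10.0) = ln(1.2778) / ln(11.0000)
  = 0.24512 / 2.39790 = 0.10222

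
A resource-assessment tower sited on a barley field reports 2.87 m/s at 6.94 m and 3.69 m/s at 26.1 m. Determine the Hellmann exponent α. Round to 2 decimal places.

Power law: V₂/V₁ = (z₂/z₁)^α ⇒ α = ln(V₂/V₁) / ln(z₂/z₁)
α = ln(3.69/2.87) / ln(26.1/6.94) = ln(1.2857) / ln(3.7608)
  = 0.25131 / 1.32463 = 0.18972

α ≈ 0.19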